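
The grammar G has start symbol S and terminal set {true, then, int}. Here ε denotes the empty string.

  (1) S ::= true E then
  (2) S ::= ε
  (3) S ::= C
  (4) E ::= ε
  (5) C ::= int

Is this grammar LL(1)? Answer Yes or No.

Yes

FIRST(S) = {ε, int, true}
FIRST(E) = {ε}
FIRST(C) = {int}
FOLLOW(S) = {$}
FOLLOW(E) = {then}
FOLLOW(C) = {$}
Each cell of M receives at most one production.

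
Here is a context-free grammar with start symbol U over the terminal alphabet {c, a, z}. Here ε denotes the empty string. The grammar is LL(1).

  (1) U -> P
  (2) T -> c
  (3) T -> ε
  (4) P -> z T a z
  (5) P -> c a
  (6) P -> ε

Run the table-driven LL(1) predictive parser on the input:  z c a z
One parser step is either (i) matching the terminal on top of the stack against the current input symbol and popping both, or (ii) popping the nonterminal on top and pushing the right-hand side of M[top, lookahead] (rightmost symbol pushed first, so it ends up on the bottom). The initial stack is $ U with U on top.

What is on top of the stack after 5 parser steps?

a

step 1: stack=$ U  input=z c a z $  — expand U -> P
step 2: stack=$ P  input=z c a z $  — expand P -> z T a z
step 3: stack=$ z a T z  input=z c a z $  — match z
step 4: stack=$ z a T  input=c a z $  — expand T -> c
step 5: stack=$ z a c  input=c a z $  — match c
Stack after step 5: $ z a (top = a).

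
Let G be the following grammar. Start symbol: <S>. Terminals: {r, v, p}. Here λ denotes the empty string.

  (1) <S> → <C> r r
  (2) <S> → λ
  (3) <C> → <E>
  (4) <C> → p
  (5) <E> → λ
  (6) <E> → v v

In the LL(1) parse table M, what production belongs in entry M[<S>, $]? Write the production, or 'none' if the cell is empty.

FIRST(<E>) = {λ, v}
FIRST(<C>) = {λ, p, v}  (via <E>)
FIRST(<S>) = {λ, p, r, v}  (via <C> r r)
FOLLOW(<S>) includes $ since <S> is the start symbol.
FOLLOW(<S>): <S> appears on no right-hand side. Thus FOLLOW(<S>) = {$}.
For <S> → <C> r r: FIRST(<C> r r) = {p, r, v}, so it goes in M[<S>, t] for t ∈ {p, r, v}.
For <S> → λ: FIRST(λ) = {λ}, so it goes in M[<S>, t] for t ∈ {}; since λ ∈ FIRST, also for every t ∈ FOLLOW(<S>) = {$}.

<S> → λ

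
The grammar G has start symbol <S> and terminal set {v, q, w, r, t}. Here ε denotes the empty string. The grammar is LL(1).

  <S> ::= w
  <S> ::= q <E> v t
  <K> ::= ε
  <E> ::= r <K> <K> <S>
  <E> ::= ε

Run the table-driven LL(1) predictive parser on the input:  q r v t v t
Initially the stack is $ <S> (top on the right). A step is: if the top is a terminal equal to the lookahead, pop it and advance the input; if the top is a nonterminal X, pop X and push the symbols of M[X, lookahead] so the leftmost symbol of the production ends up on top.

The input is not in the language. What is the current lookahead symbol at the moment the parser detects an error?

step 1: stack=$ <S>  input=q r v t v t $  — expand <S> ::= q <E> v t
step 2: stack=$ t v <E> q  input=q r v t v t $  — match q
step 3: stack=$ t v <E>  input=r v t v t $  — expand <E> ::= r <K> <K> <S>
step 4: stack=$ t v <S> <K> <K> r  input=r v t v t $  — match r
step 5: stack=$ t v <S> <K> <K>  input=v t v t $  — error: M[<K>, v] is empty

v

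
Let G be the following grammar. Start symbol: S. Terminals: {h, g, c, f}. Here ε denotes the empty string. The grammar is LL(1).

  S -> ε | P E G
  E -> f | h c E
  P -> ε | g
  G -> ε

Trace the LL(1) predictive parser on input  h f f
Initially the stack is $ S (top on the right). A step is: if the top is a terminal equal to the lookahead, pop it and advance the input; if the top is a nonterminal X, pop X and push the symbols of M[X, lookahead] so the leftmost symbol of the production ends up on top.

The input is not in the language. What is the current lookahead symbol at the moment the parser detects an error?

f

     Stack      Input    Action
  1  $ S        h f f $  expand S -> P E G
  2  $ G E P    h f f $  expand P -> ε
  3  $ G E      h f f $  expand E -> h c E
  4  $ G E c h  h f f $  match h
  5  $ G E c    f f $    error: top is terminal c but lookahead is f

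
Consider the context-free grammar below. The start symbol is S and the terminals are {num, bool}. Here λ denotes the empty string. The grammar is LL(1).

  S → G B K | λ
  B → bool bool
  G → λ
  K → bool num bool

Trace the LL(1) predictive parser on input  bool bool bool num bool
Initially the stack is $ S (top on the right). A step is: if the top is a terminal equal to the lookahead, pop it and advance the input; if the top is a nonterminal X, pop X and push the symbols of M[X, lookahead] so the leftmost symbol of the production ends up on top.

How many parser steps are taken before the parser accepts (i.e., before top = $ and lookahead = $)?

9

     Stack            Input                      Action
  1  $ S              bool bool bool num bool $  expand S → G B K
  2  $ K B G          bool bool bool num bool $  expand G → λ
  3  $ K B            bool bool bool num bool $  expand B → bool bool
  4  $ K bool bool    bool bool bool num bool $  match bool
  5  $ K bool         bool bool num bool $       match bool
  6  $ K              bool num bool $            expand K → bool num bool
  7  $ bool num bool  bool num bool $            match bool
  8  $ bool num       num bool $                 match num
  9  $ bool           bool $                     match bool
Accept reached after 9 steps.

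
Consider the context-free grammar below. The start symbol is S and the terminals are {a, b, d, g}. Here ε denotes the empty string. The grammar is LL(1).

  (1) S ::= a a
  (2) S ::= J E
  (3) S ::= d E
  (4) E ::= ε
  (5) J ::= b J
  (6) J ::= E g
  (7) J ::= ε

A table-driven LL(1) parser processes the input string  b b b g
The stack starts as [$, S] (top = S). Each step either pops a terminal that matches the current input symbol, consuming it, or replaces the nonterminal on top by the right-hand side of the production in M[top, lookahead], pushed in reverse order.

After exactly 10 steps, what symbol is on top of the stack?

      Stack    Input      Action
   1  $ S      b b b g $  expand S ::= J E
   2  $ E J    b b b g $  expand J ::= b J
   3  $ E J b  b b b g $  match b
   4  $ E J    b b g $    expand J ::= b J
   5  $ E J b  b b g $    match b
   6  $ E J    b g $      expand J ::= b J
   7  $ E J b  b g $      match b
   8  $ E J    g $        expand J ::= E g
   9  $ E g E  g $        expand E ::= ε
  10  $ E g    g $        match g
Stack after step 10: $ E (top = E).

E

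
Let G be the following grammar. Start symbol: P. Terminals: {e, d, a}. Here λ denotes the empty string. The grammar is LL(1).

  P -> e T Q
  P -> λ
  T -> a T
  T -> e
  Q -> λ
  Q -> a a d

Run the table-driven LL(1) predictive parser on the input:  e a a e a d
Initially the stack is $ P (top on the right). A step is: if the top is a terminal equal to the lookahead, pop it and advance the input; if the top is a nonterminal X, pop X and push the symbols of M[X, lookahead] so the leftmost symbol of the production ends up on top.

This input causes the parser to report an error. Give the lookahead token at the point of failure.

step 1: stack=$ P  input=e a a e a d $  — expand P -> e T Q
step 2: stack=$ Q T e  input=e a a e a d $  — match e
step 3: stack=$ Q T  input=a a e a d $  — expand T -> a T
step 4: stack=$ Q T a  input=a a e a d $  — match a
step 5: stack=$ Q T  input=a e a d $  — expand T -> a T
step 6: stack=$ Q T a  input=a e a d $  — match a
step 7: stack=$ Q T  input=e a d $  — expand T -> e
step 8: stack=$ Q e  input=e a d $  — match e
step 9: stack=$ Q  input=a d $  — expand Q -> a a d
step 10: stack=$ d a a  input=a d $  — match a
step 11: stack=$ d a  input=d $  — error: top is terminal a but lookahead is d

d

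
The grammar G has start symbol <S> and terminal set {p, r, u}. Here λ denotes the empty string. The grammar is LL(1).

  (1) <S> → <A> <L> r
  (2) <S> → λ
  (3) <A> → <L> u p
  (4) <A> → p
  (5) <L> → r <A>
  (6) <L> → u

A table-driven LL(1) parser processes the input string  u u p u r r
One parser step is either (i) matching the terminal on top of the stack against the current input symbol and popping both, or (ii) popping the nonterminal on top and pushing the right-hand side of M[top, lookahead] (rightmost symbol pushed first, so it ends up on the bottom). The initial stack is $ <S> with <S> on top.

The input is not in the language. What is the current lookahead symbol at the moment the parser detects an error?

step 1: stack=$ <S>  input=u u p u r r $  — expand <S> → <A> <L> r
step 2: stack=$ r <L> <A>  input=u u p u r r $  — expand <A> → <L> u p
step 3: stack=$ r <L> p u <L>  input=u u p u r r $  — expand <L> → u
step 4: stack=$ r <L> p u u  input=u u p u r r $  — match u
step 5: stack=$ r <L> p u  input=u p u r r $  — match u
step 6: stack=$ r <L> p  input=p u r r $  — match p
step 7: stack=$ r <L>  input=u r r $  — expand <L> → u
step 8: stack=$ r u  input=u r r $  — match u
step 9: stack=$ r  input=r r $  — match r
step 10: stack=$  input=r $  — error: stack empty but input remains

r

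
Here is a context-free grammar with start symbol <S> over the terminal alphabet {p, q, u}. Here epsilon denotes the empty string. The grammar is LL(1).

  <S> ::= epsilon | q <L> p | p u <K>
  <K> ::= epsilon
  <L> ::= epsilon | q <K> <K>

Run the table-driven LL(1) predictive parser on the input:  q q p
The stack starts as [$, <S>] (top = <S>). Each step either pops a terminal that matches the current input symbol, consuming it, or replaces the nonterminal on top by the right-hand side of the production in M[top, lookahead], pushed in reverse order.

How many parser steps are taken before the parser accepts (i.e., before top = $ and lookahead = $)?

7

step 1: stack=$ <S>  input=q q p $  — expand <S> ::= q <L> p
step 2: stack=$ p <L> q  input=q q p $  — match q
step 3: stack=$ p <L>  input=q p $  — expand <L> ::= q <K> <K>
step 4: stack=$ p <K> <K> q  input=q p $  — match q
step 5: stack=$ p <K> <K>  input=p $  — expand <K> ::= epsilon
step 6: stack=$ p <K>  input=p $  — expand <K> ::= epsilon
step 7: stack=$ p  input=p $  — match p
Accept reached after 7 steps.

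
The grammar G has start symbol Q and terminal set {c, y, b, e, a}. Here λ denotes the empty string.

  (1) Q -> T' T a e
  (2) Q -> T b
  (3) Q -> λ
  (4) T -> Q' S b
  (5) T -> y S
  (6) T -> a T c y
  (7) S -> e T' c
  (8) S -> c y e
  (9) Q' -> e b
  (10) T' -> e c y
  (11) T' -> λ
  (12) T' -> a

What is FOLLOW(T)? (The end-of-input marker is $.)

FIRST(S) = {c, e}
FIRST(Q') = {e}
FIRST(T') = {λ, a, e}
FIRST(T) = {a, e, y}  (via Q' S b)
FIRST(Q) = {λ, a, e, y}  (via T' T a e, T b)
FOLLOW(Q) includes $ since Q is the start symbol.
FOLLOW(Q): Q appears on no right-hand side. Thus FOLLOW(Q) = {$}.
FOLLOW(T): in Q->T' T a e, T is followed by a e with FIRST {a}; in Q->T b, T is followed by b with FIRST {b}; in T->a T c y, T is followed by c y with FIRST {c}. Thus FOLLOW(T) = {a, b, c}.
FOLLOW(S): in T->Q' S b, S is followed by b with FIRST {b}; in T->y S, the suffix after S is empty, so FOLLOW(S) ⊇ FOLLOW(T) = {a, b, c}. Thus FOLLOW(S) = {a, b, c}.
FOLLOW(Q'): in T->Q' S b, Q' is followed by S b with FIRST {c, e}. Thus FOLLOW(Q') = {c, e}.
FOLLOW(T'): in Q->T' T a e, T' is followed by T a e with FIRST {a, e, y}; in S->e T' c, T' is followed by c with FIRST {c}. Thus FOLLOW(T') = {a, c, e, y}.

{a, b, c}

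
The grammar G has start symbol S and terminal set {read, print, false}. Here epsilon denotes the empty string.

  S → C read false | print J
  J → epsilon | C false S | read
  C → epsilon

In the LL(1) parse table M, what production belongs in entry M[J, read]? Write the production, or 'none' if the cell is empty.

FIRST(C) = {epsilon}
FIRST(S) = {print, read}  (via C read false)
FIRST(J) = {epsilon, false, read}  (via C false S)
FOLLOW(S) includes $ since S is the start symbol.
FOLLOW(S): in J→C false S, the suffix after S is empty, so FOLLOW(S) ⊇ FOLLOW(J) = {$}. Thus FOLLOW(S) = {$}.
FOLLOW(J): in S→print J, the suffix after J is empty, so FOLLOW(J) ⊇ FOLLOW(S) = {$}. Thus FOLLOW(J) = {$}.
For J → epsilon: FIRST(epsilon) = {epsilon}, so it goes in M[J, t] for t ∈ {}; since epsilon ∈ FIRST, also for every t ∈ FOLLOW(J) = {$}.
For J → C false S: FIRST(C false S) = {false}, so it goes in M[J, t] for t ∈ {false}.
For J → read: FIRST(read) = {read}, so it goes in M[J, t] for t ∈ {read}.

J → read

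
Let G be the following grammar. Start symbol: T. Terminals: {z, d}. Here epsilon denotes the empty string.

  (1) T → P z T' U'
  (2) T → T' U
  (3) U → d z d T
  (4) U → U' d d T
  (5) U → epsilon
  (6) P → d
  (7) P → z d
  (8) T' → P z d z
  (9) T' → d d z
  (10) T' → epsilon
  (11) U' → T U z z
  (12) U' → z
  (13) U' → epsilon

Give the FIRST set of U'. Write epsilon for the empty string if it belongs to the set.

{epsilon, d, z}

FIRST(P): from P→d we get {d}; from P→z d we get {z}. So FIRST(P) = {d, z}.
FIRST(T'): from T'→P z d z we get {d, z}; from T'→d d z we get {d}; from T'→epsilon we get {epsilon}. So FIRST(T') = {epsilon, d, z}.
FIRST(T): from T→P z T' U' we get {d, z}; from T→T' U we get {epsilon, d, z}. So FIRST(T) = {epsilon, d, z}.
FIRST(U): from U→d z d T we get {d}; from U→U' d d T we get {d, z}; from U→epsilon we get {epsilon}. So FIRST(U) = {epsilon, d, z}.
FIRST(U'): from U'→T U z z we get {d, z}; from U'→z we get {z}; from U'→epsilon we get {epsilon}. So FIRST(U') = {epsilon, d, z}.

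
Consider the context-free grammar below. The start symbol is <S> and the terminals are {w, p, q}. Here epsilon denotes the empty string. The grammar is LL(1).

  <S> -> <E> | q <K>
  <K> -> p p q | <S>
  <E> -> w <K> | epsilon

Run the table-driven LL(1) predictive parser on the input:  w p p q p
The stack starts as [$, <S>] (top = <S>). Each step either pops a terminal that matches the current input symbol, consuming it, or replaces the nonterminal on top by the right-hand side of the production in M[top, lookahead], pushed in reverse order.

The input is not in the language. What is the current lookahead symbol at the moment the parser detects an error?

p

step 1: stack=$ <S>  input=w p p q p $  — expand <S> -> <E>
step 2: stack=$ <E>  input=w p p q p $  — expand <E> -> w <K>
step 3: stack=$ <K> w  input=w p p q p $  — match w
step 4: stack=$ <K>  input=p p q p $  — expand <K> -> p p q
step 5: stack=$ q p p  input=p p q p $  — match p
step 6: stack=$ q p  input=p q p $  — match p
step 7: stack=$ q  input=q p $  — match q
step 8: stack=$  input=p $  — error: stack empty but input remains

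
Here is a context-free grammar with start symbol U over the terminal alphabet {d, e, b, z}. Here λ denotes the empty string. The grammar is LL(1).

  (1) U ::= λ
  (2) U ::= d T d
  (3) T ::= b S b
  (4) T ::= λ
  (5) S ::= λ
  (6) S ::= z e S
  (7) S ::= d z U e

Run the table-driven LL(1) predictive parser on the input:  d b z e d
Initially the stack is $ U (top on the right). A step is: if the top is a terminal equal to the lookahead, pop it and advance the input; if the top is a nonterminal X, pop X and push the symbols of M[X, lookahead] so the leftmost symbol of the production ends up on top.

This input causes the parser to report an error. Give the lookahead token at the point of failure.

$

step 1: stack=$ U  input=d b z e d $  — expand U ::= d T d
step 2: stack=$ d T d  input=d b z e d $  — match d
step 3: stack=$ d T  input=b z e d $  — expand T ::= b S b
step 4: stack=$ d b S b  input=b z e d $  — match b
step 5: stack=$ d b S  input=z e d $  — expand S ::= z e S
step 6: stack=$ d b S e z  input=z e d $  — match z
step 7: stack=$ d b S e  input=e d $  — match e
step 8: stack=$ d b S  input=d $  — expand S ::= d z U e
step 9: stack=$ d b e U z d  input=d $  — match d
step 10: stack=$ d b e U z  input=$  — error: top is terminal z but lookahead is $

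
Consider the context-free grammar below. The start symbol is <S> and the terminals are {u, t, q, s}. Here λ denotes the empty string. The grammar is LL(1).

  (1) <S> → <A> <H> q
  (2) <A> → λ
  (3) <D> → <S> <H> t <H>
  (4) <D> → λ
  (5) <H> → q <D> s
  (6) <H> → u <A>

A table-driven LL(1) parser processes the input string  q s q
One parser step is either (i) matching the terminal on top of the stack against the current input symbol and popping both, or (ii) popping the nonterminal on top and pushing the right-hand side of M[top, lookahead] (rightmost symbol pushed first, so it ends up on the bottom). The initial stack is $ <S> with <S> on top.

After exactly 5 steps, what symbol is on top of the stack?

s

     Stack        Input    Action
  1  $ <S>        q s q $  expand <S> → <A> <H> q
  2  $ q <H> <A>  q s q $  expand <A> → λ
  3  $ q <H>      q s q $  expand <H> → q <D> s
  4  $ q s <D> q  q s q $  match q
  5  $ q s <D>    s q $    expand <D> → λ
Stack after step 5: $ q s (top = s).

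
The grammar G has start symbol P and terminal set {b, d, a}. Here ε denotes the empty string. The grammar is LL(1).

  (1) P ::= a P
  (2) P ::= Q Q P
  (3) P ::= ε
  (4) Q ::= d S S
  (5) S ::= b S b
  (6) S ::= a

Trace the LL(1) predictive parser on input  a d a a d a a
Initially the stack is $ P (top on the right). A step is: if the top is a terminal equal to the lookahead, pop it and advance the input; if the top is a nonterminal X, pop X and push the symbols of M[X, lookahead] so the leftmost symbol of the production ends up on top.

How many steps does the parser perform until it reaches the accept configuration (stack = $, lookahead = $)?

16

step 1: stack=$ P  input=a d a a d a a $  — expand P ::= a P
step 2: stack=$ P a  input=a d a a d a a $  — match a
step 3: stack=$ P  input=d a a d a a $  — expand P ::= Q Q P
step 4: stack=$ P Q Q  input=d a a d a a $  — expand Q ::= d S S
step 5: stack=$ P Q S S d  input=d a a d a a $  — match d
step 6: stack=$ P Q S S  input=a a d a a $  — expand S ::= a
step 7: stack=$ P Q S a  input=a a d a a $  — match a
step 8: stack=$ P Q S  input=a d a a $  — expand S ::= a
step 9: stack=$ P Q a  input=a d a a $  — match a
step 10: stack=$ P Q  input=d a a $  — expand Q ::= d S S
step 11: stack=$ P S S d  input=d a a $  — match d
step 12: stack=$ P S S  input=a a $  — expand S ::= a
step 13: stack=$ P S a  input=a a $  — match a
step 14: stack=$ P S  input=a $  — expand S ::= a
step 15: stack=$ P a  input=a $  — match a
step 16: stack=$ P  input=$  — expand P ::= ε
Accept reached after 16 steps.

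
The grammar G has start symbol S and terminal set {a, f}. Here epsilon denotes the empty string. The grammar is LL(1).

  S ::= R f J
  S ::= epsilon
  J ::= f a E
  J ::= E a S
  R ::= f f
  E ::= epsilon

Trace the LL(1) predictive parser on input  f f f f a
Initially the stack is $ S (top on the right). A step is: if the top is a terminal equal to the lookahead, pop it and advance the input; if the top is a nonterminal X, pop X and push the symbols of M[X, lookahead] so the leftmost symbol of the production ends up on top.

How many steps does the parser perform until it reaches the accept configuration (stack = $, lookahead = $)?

step 1: stack=$ S  input=f f f f a $  — expand S ::= R f J
step 2: stack=$ J f R  input=f f f f a $  — expand R ::= f f
step 3: stack=$ J f f f  input=f f f f a $  — match f
step 4: stack=$ J f f  input=f f f a $  — match f
step 5: stack=$ J f  input=f f a $  — match f
step 6: stack=$ J  input=f a $  — expand J ::= f a E
step 7: stack=$ E a f  input=f a $  — match f
step 8: stack=$ E a  input=a $  — match a
step 9: stack=$ E  input=$  — expand E ::= epsilon
Accept reached after 9 steps.

9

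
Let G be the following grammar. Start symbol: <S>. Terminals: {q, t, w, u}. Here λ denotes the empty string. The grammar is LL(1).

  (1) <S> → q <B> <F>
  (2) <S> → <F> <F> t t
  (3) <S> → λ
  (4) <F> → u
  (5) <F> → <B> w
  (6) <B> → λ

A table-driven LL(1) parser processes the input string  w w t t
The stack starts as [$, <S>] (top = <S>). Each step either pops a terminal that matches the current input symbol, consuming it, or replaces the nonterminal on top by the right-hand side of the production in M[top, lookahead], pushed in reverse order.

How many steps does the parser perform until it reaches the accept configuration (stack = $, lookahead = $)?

step 1: stack=$ <S>  input=w w t t $  — expand <S> → <F> <F> t t
step 2: stack=$ t t <F> <F>  input=w w t t $  — expand <F> → <B> w
step 3: stack=$ t t <F> w <B>  input=w w t t $  — expand <B> → λ
step 4: stack=$ t t <F> w  input=w w t t $  — match w
step 5: stack=$ t t <F>  input=w t t $  — expand <F> → <B> w
step 6: stack=$ t t w <B>  input=w t t $  — expand <B> → λ
step 7: stack=$ t t w  input=w t t $  — match w
step 8: stack=$ t t  input=t t $  — match t
step 9: stack=$ t  input=t $  — match t
Accept reached after 9 steps.

9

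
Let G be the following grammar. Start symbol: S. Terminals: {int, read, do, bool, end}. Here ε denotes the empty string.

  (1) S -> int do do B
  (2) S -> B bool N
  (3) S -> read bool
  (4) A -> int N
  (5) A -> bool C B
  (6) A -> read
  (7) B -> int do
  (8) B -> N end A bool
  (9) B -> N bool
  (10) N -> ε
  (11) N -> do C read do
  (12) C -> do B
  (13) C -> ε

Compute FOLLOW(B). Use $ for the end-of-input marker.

FIRST(A) = {bool, int, read}
FIRST(N) = {ε, do}
FIRST(C) = {ε, do}
FIRST(B) = {bool, do, end, int}  (via N end A bool, N bool)
FIRST(S) = {bool, do, end, int, read}  (via B bool N)
FOLLOW(S) includes $ since S is the start symbol.
FOLLOW(S): S appears on no right-hand side. Thus FOLLOW(S) = {$}.
FOLLOW(A): in B->N end A bool, A is followed by bool with FIRST {bool}. Thus FOLLOW(A) = {bool}.
FOLLOW(N): in S->B bool N, the suffix after N is empty, so FOLLOW(N) ⊇ FOLLOW(S) = {$}; in A->int N, the suffix after N is empty, so FOLLOW(N) ⊇ FOLLOW(A) = {bool}; in B->N end A bool, N is followed by end A bool with FIRST {end}; in B->N bool, N is followed by bool with FIRST {bool}. Thus FOLLOW(N) = {$, bool, end}.
FOLLOW(C): in A->bool C B, C is followed by B with FIRST {bool, do, end, int}; in N->do C read do, C is followed by read do with FIRST {read}. Thus FOLLOW(C) = {bool, do, end, int, read}.
FOLLOW(B): in S->int do do B, the suffix after B is empty, so FOLLOW(B) ⊇ FOLLOW(S) = {$}; in S->B bool N, B is followed by bool N with FIRST {bool}; in A->bool C B, the suffix after B is empty, so FOLLOW(B) ⊇ FOLLOW(A) = {bool}; in C->do B, the suffix after B is empty, so FOLLOW(B) ⊇ FOLLOW(C) = {bool, do, end, int, read}. Thus FOLLOW(B) = {$, bool, do, end, int, read}.

{$, bool, do, end, int, read}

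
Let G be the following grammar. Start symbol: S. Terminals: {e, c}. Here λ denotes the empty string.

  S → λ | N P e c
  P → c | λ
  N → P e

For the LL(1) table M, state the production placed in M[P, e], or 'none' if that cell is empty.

FIRST(P): from P→c we get {c}; from P→λ we get {λ}. So FIRST(P) = {λ, c}.
FIRST(N): from N→P e we get {c, e}. So FIRST(N) = {c, e}.
FIRST(S): from S→λ we get {λ}; from S→N P e c we get {c, e}. So FIRST(S) = {λ, c, e}.
FOLLOW(S) includes $ since S is the start symbol.
FOLLOW(P): in S→N P e c, P is followed by e c with FIRST {e}; in N→P e, P is followed by e with FIRST {e}. Thus FOLLOW(P) = {e}.
For P → c: FIRST(c) = {c}, so it goes in M[P, t] for t ∈ {c}.
For P → λ: FIRST(λ) = {λ}, so it goes in M[P, t] for t ∈ {}; since λ ∈ FIRST, also for every t ∈ FOLLOW(P) = {e}.

P → λ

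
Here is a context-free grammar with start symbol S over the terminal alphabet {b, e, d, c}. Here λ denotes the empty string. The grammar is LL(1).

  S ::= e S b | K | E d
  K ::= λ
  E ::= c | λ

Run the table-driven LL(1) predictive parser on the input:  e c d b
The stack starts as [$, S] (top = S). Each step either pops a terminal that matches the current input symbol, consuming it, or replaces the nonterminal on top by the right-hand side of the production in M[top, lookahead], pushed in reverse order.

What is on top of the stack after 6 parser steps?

b

step 1: stack=$ S  input=e c d b $  — expand S ::= e S b
step 2: stack=$ b S e  input=e c d b $  — match e
step 3: stack=$ b S  input=c d b $  — expand S ::= E d
step 4: stack=$ b d E  input=c d b $  — expand E ::= c
step 5: stack=$ b d c  input=c d b $  — match c
step 6: stack=$ b d  input=d b $  — match d
Stack after step 6: $ b (top = b).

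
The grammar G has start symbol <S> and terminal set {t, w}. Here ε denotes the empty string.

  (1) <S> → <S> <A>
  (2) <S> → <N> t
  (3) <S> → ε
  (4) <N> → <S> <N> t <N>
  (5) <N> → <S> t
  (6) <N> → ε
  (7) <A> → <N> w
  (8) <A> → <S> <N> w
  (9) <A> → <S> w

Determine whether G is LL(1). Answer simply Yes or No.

No

FIRST(<S>) = {ε, t, w}
FIRST(<N>) = {ε, t, w}
FIRST(<A>) = {t, w}
FOLLOW(<S>) = {$, t, w}
FOLLOW(<N>) = {t, w}
FOLLOW(<A>) = {$, t, w}
Cell M[<A>, t] receives both <A> → <N> w and <A> → <S> <N> w and <A> → <S> w — the grammar is not LL(1).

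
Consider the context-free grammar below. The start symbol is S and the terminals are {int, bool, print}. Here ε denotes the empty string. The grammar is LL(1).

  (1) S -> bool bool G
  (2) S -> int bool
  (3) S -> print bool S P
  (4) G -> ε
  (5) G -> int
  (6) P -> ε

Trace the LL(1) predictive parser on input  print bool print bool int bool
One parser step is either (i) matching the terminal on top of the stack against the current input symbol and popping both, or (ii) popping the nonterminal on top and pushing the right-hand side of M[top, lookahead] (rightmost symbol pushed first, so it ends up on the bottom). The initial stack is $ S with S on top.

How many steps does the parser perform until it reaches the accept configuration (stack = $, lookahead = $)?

11

step 1: stack=$ S  input=print bool print bool int bool $  — expand S -> print bool S P
step 2: stack=$ P S bool print  input=print bool print bool int bool $  — match print
step 3: stack=$ P S bool  input=bool print bool int bool $  — match bool
step 4: stack=$ P S  input=print bool int bool $  — expand S -> print bool S P
step 5: stack=$ P P S bool print  input=print bool int bool $  — match print
step 6: stack=$ P P S bool  input=bool int bool $  — match bool
step 7: stack=$ P P S  input=int bool $  — expand S -> int bool
step 8: stack=$ P P bool int  input=int bool $  — match int
step 9: stack=$ P P bool  input=bool $  — match bool
step 10: stack=$ P P  input=$  — expand P -> ε
step 11: stack=$ P  input=$  — expand P -> ε
Accept reached after 11 steps.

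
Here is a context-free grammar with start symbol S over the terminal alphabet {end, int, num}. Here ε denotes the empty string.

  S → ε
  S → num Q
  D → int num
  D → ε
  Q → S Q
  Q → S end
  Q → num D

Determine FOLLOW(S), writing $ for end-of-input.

FIRST(S): from S→ε we get {ε}; from S→num Q we get {num}. So FIRST(S) = {ε, num}.
FIRST(D): from D→int num we get {int}; from D→ε we get {ε}. So FIRST(D) = {ε, int}.
FIRST(Q): from Q→S Q we get {end, num}; from Q→S end we get {end, num}; from Q→num D we get {num}. So FIRST(Q) = {end, num}.
FOLLOW(S) includes $ since S is the start symbol.
FOLLOW(S): in Q→S Q, S is followed by Q with FIRST {end, num}; in Q→S end, S is followed by end with FIRST {end}. Thus FOLLOW(S) = {$, end, num}.
FOLLOW(Q): in S→num Q, the suffix after Q is empty, so FOLLOW(Q) ⊇ FOLLOW(S) = {$, end, num}; in Q→S Q, the suffix after Q is empty (adds nothing new). Thus FOLLOW(Q) = {$, end, num}.
FOLLOW(D): in Q→num D, the suffix after D is empty, so FOLLOW(D) ⊇ FOLLOW(Q) = {$, end, num}. Thus FOLLOW(D) = {$, end, num}.

{$, end, num}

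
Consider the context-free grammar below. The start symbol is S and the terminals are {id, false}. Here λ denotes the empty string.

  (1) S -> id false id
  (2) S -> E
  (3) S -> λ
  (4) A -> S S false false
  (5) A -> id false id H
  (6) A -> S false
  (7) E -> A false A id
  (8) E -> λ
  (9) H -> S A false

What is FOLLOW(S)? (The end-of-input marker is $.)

{$, false, id}

FIRST(S): from S->id false id we get {id}; from S->E we get {λ, false, id}; from S->λ we get {λ}. So FIRST(S) = {λ, false, id}.
FIRST(A): from A->S S false false we get {false, id}; from A->id false id H we get {id}; from A->S false we get {false, id}. So FIRST(A) = {false, id}.
FIRST(E): from E->A false A id we get {false, id}; from E->λ we get {λ}. So FIRST(E) = {λ, false, id}.
FIRST(H): from H->S A false we get {false, id}. So FIRST(H) = {false, id}.
FOLLOW(S) includes $ since S is the start symbol.
FOLLOW(S): in A->S S false false (occurrence 1), S is followed by S false false with FIRST {false, id}; in A->S S false false (occurrence 2), S is followed by false false with FIRST {false}; in A->S false, S is followed by false with FIRST {false}; in H->S A false, S is followed by A false with FIRST {false, id}. Thus FOLLOW(S) = {$, false, id}.
FOLLOW(A): in E->A false A id (occurrence 1), A is followed by false A id with FIRST {false}; in E->A false A id (occurrence 2), A is followed by id with FIRST {id}; in H->S A false, A is followed by false with FIRST {false}. Thus FOLLOW(A) = {false, id}.
FOLLOW(E): in S->E, the suffix after E is empty, so FOLLOW(E) ⊇ FOLLOW(S) = {$, false, id}. Thus FOLLOW(E) = {$, false, id}.
FOLLOW(H): in A->id false id H, the suffix after H is empty, so FOLLOW(H) ⊇ FOLLOW(A) = {false, id}. Thus FOLLOW(H) = {false, id}.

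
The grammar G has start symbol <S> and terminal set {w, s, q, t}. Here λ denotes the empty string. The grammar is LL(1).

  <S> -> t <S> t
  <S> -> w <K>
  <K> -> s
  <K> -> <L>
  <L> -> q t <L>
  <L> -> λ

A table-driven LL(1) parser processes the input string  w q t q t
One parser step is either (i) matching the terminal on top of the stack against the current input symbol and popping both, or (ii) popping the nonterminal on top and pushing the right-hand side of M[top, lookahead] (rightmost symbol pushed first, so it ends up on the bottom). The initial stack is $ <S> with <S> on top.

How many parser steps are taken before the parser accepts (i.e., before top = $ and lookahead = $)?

      Stack      Input        Action
   1  $ <S>      w q t q t $  expand <S> -> w <K>
   2  $ <K> w    w q t q t $  match w
   3  $ <K>      q t q t $    expand <K> -> <L>
   4  $ <L>      q t q t $    expand <L> -> q t <L>
   5  $ <L> t q  q t q t $    match q
   6  $ <L> t    t q t $      match t
   7  $ <L>      q t $        expand <L> -> q t <L>
   8  $ <L> t q  q t $        match q
   9  $ <L> t    t $          match t
  10  $ <L>      $            expand <L> -> λ
Accept reached after 10 steps.

10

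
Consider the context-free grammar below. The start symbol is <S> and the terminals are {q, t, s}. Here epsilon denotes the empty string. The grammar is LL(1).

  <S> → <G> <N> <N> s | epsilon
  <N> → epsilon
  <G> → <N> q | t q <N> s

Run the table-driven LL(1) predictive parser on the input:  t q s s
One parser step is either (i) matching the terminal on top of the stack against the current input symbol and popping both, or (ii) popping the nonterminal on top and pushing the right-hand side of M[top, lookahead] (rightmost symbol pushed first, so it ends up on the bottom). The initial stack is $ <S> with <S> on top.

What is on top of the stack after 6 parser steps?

<N>

     Stack                  Input      Action
  1  $ <S>                  t q s s $  expand <S> → <G> <N> <N> s
  2  $ s <N> <N> <G>        t q s s $  expand <G> → t q <N> s
  3  $ s <N> <N> s <N> q t  t q s s $  match t
  4  $ s <N> <N> s <N> q    q s s $    match q
  5  $ s <N> <N> s <N>      s s $      expand <N> → epsilon
  6  $ s <N> <N> s          s s $      match s
Stack after step 6: $ s <N> <N> (top = <N>).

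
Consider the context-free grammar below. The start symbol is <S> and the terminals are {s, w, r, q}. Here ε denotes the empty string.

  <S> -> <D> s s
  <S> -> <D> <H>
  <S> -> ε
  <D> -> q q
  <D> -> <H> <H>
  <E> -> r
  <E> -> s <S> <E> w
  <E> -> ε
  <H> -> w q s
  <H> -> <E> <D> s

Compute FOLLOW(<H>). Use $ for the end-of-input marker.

FIRST(<E>) = {ε, r, s}
FIRST(<S>) = {ε, q, r, s, w}  (via <D> s s, <D> <H>)
FIRST(<D>) = {q, r, s, w}  (via <H> <H>)
FIRST(<H>) = {q, r, s, w}  (via <E> <D> s)
FOLLOW(<S>) includes $ since <S> is the start symbol.
FOLLOW(<S>): in <E>->s <S> <E> w, <S> is followed by <E> w with FIRST {r, s, w}. Thus FOLLOW(<S>) = {$, r, s, w}.
FOLLOW(<D>): in <S>-><D> s s, <D> is followed by s s with FIRST {s}; in <S>-><D> <H>, <D> is followed by <H> with FIRST {q, r, s, w}; in <H>-><E> <D> s, <D> is followed by s with FIRST {s}. Thus FOLLOW(<D>) = {q, r, s, w}.
FOLLOW(<E>): in <E>->s <S> <E> w, <E> is followed by w with FIRST {w}; in <H>-><E> <D> s, <E> is followed by <D> s with FIRST {q, r, s, w}. Thus FOLLOW(<E>) = {q, r, s, w}.
FOLLOW(<H>): in <S>-><D> <H>, the suffix after <H> is empty, so FOLLOW(<H>) ⊇ FOLLOW(<S>) = {$, r, s, w}; in <D>-><H> <H> (occurrence 1), <H> is followed by <H> with FIRST {q, r, s, w}; in <D>-><H> <H> (occurrence 2), the suffix after <H> is empty, so FOLLOW(<H>) ⊇ FOLLOW(<D>) = {q, r, s, w}. Thus FOLLOW(<H>) = {$, q, r, s, w}.

{$, q, r, s, w}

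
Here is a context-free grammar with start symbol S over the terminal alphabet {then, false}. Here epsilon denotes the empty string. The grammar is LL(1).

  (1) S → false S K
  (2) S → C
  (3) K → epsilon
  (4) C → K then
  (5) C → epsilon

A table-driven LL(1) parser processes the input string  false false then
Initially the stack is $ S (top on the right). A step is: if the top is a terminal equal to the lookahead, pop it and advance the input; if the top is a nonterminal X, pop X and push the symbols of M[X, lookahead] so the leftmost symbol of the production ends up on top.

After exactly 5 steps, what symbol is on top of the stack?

step 1: stack=$ S  input=false false then $  — expand S → false S K
step 2: stack=$ K S false  input=false false then $  — match false
step 3: stack=$ K S  input=false then $  — expand S → false S K
step 4: stack=$ K K S false  input=false then $  — match false
step 5: stack=$ K K S  input=then $  — expand S → C
Stack after step 5: $ K K C (top = C).

C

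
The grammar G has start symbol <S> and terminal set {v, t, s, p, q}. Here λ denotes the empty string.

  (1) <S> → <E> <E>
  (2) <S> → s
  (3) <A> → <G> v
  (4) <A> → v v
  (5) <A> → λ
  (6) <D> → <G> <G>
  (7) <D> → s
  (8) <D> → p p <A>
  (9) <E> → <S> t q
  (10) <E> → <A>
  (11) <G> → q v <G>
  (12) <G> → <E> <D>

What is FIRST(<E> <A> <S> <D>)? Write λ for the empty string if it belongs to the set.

FIRST(<S>): from <S>→<E> <E> we get {λ, p, q, s, t, v}; from <S>→s we get {s}. So FIRST(<S>) = {λ, p, q, s, t, v}.
FIRST(<A>): from <A>→<G> v we get {p, q, s, t, v}; from <A>→v v we get {v}; from <A>→λ we get {λ}. So FIRST(<A>) = {λ, p, q, s, t, v}.
FIRST(<E>): from <E>→<S> t q we get {p, q, s, t, v}; from <E>→<A> we get {λ, p, q, s, t, v}. So FIRST(<E>) = {λ, p, q, s, t, v}.
FIRST(<D>): from <D>→<G> <G> we get {p, q, s, t, v}; from <D>→s we get {s}; from <D>→p p <A> we get {p}. So FIRST(<D>) = {p, q, s, t, v}.
FIRST(<G>): from <G>→q v <G> we get {q}; from <G>→<E> <D> we get {p, q, s, t, v}. So FIRST(<G>) = {p, q, s, t, v}.
FIRST(<E> <A> <S> <D>): take FIRST of each symbol in turn, carrying on past any symbol whose FIRST contains λ; result {p, q, s, t, v}.

{p, q, s, t, v}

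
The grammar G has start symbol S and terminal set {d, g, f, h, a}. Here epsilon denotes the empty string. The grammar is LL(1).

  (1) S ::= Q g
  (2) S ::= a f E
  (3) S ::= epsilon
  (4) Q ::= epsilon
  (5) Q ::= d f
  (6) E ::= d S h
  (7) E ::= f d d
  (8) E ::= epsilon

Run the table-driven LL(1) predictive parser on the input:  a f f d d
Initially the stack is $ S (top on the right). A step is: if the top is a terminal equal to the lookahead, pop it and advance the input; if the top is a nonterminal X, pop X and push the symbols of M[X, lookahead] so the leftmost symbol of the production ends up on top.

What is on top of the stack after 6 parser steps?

step 1: stack=$ S  input=a f f d d $  — expand S ::= a f E
step 2: stack=$ E f a  input=a f f d d $  — match a
step 3: stack=$ E f  input=f f d d $  — match f
step 4: stack=$ E  input=f d d $  — expand E ::= f d d
step 5: stack=$ d d f  input=f d d $  — match f
step 6: stack=$ d d  input=d d $  — match d
Stack after step 6: $ d (top = d).

d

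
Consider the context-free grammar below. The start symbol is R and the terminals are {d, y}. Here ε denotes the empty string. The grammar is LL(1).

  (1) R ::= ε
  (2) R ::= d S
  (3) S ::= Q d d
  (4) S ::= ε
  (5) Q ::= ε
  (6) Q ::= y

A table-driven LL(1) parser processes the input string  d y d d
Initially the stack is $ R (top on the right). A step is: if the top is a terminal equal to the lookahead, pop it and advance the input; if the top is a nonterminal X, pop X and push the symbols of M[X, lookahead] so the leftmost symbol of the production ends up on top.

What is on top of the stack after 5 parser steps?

step 1: stack=$ R  input=d y d d $  — expand R ::= d S
step 2: stack=$ S d  input=d y d d $  — match d
step 3: stack=$ S  input=y d d $  — expand S ::= Q d d
step 4: stack=$ d d Q  input=y d d $  — expand Q ::= y
step 5: stack=$ d d y  input=y d d $  — match y
Stack after step 5: $ d d (top = d).

d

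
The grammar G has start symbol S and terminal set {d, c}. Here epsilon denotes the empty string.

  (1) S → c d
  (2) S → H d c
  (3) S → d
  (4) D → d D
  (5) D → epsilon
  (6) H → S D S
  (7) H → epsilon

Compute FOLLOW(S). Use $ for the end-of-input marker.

{$, c, d}

FIRST(D): from D→d D we get {d}; from D→epsilon we get {epsilon}. So FIRST(D) = {epsilon, d}.
FIRST(S): from S→c d we get {c}; from S→H d c we get {c, d}; from S→d we get {d}. So FIRST(S) = {c, d}.
FIRST(H): from H→S D S we get {c, d}; from H→epsilon we get {epsilon}. So FIRST(H) = {epsilon, c, d}.
FOLLOW(S) includes $ since S is the start symbol.
FOLLOW(D): in D→d D, the suffix after D is empty (adds nothing new); in H→S D S, D is followed by S with FIRST {c, d}. Thus FOLLOW(D) = {c, d}.
FOLLOW(H): in S→H d c, H is followed by d c with FIRST {d}. Thus FOLLOW(H) = {d}.
FOLLOW(S): in H→S D S (occurrence 1), S is followed by D S with FIRST {c, d}; in H→S D S (occurrence 2), the suffix after S is empty, so FOLLOW(S) ⊇ FOLLOW(H) = {d}. Thus FOLLOW(S) = {$, c, d}.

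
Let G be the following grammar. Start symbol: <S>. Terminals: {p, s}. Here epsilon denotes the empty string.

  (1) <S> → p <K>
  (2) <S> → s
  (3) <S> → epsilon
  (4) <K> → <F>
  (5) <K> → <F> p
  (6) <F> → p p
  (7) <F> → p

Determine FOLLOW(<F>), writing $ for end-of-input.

FIRST(<S>): from <S>→p <K> we get {p}; from <S>→s we get {s}; from <S>→epsilon we get {epsilon}. So FIRST(<S>) = {epsilon, p, s}.
FIRST(<F>): from <F>→p p we get {p}; from <F>→p we get {p}. So FIRST(<F>) = {p}.
FIRST(<K>): from <K>→<F> we get {p}; from <K>→<F> p we get {p}. So FIRST(<K>) = {p}.
FOLLOW(<S>) includes $ since <S> is the start symbol.
FOLLOW(<S>): <S> appears on no right-hand side. Thus FOLLOW(<S>) = {$}.
FOLLOW(<K>): in <S>→p <K>, the suffix after <K> is empty, so FOLLOW(<K>) ⊇ FOLLOW(<S>) = {$}. Thus FOLLOW(<K>) = {$}.
FOLLOW(<F>): in <K>→<F>, the suffix after <F> is empty, so FOLLOW(<F>) ⊇ FOLLOW(<K>) = {$}; in <K>→<F> p, <F> is followed by p with FIRST {p}. Thus FOLLOW(<F>) = {$, p}.

{$, p}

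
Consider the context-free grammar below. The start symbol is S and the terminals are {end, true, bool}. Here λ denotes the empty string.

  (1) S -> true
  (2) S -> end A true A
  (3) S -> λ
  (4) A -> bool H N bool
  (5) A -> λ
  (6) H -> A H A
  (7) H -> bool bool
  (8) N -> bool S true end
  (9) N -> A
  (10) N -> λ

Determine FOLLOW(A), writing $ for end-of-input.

FIRST(S) = {λ, end, true}
FIRST(A) = {λ, bool}
FIRST(H) = {bool}  (via A H A)
FIRST(N) = {λ, bool}  (via A)
FOLLOW(S) includes $ since S is the start symbol.
FOLLOW(S): in N->bool S true end, S is followed by true end with FIRST {true}. Thus FOLLOW(S) = {$, true}.
FOLLOW(H): in A->bool H N bool, H is followed by N bool with FIRST {bool}; in H->A H A, H is followed by A with FIRST {λ, bool}; in H->A H A, the suffix after H is nullable (adds nothing new). Thus FOLLOW(H) = {bool}.
FOLLOW(N): in A->bool H N bool, N is followed by bool with FIRST {bool}. Thus FOLLOW(N) = {bool}.
FOLLOW(A): in S->end A true A (occurrence 1), A is followed by true A with FIRST {true}; in S->end A true A (occurrence 2), the suffix after A is empty, so FOLLOW(A) ⊇ FOLLOW(S) = {$, true}; in H->A H A (occurrence 1), A is followed by H A with FIRST {bool}; in H->A H A (occurrence 2), the suffix after A is empty, so FOLLOW(A) ⊇ FOLLOW(H) = {bool}; in N->A, the suffix after A is empty, so FOLLOW(A) ⊇ FOLLOW(N) = {bool}. Thus FOLLOW(A) = {$, bool, true}.

{$, bool, true}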